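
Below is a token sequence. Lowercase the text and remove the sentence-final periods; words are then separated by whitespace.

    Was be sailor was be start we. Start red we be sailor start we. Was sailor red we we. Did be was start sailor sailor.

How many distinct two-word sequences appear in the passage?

25 tokens → 24 bigram windows in total.
Repeated bigrams (each contributes count−1 duplicates):
  be sailor: 2
  red we: 2
  start we: 2
  was be: 2
4 duplicate windows → 24 − 4 = 20 distinct.

20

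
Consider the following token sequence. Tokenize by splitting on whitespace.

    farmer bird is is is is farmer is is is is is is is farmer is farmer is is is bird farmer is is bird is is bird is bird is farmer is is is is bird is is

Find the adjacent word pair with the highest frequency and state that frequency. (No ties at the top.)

Bigram frequencies (highest first):
  is is: 17
  bird is: 5
  farmer is: 5
  is bird: 5
  is farmer: 4
  farmer bird: 1
  … (1 more, each ≤ 1)

"is is", 17 times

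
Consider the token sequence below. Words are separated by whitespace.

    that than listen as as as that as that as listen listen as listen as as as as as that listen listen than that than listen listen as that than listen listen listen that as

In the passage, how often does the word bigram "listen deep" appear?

0

Scanning the 34 overlapping bigram windows for "listen deep":
  (none found)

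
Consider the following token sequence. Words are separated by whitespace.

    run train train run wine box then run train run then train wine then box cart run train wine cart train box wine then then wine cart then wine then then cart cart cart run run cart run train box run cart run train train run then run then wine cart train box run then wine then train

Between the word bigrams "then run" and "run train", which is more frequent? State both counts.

"run train" (5 vs 2)

"then run": 2 occurrences
"run train": 5 occurrences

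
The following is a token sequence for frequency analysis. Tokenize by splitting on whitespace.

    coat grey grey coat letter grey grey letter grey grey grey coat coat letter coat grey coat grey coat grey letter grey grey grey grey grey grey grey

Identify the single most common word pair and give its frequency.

Bigram frequencies (highest first):
  grey grey: 10
  coat grey: 4
  grey coat: 4
  letter grey: 3
  coat letter: 2
  grey letter: 2
  … (2 more, each ≤ 1)

"grey grey", 10 times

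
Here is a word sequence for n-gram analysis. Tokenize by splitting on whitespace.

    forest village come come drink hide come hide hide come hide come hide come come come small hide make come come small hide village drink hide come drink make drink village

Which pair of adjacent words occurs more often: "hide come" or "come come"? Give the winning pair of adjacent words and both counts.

"hide come" (5 vs 4)

"hide come": 5 occurrences
"come come": 4 occurrences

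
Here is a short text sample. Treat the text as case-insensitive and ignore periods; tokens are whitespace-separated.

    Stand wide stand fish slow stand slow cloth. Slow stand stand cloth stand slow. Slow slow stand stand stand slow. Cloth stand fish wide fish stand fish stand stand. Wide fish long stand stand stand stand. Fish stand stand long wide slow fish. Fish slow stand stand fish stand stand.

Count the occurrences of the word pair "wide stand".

Scanning the 49 overlapping bigram windows for "wide stand":
  position 2–3: wide stand

1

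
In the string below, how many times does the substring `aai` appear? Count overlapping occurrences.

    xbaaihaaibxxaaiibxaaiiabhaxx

Sliding a length-3 window over the 28 characters (26 positions):
  position 3–5: aai
  position 7–9: aai
  position 13–15: aai
  position 19–21: aai

4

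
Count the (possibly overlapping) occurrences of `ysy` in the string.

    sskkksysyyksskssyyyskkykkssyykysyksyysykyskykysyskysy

5

Sliding a length-3 window over the 53 characters (51 positions):
  position 7–9: ysy
  position 31–33: ysy
  position 37–39: ysy
  position 46–48: ysy
  position 51–53: ysy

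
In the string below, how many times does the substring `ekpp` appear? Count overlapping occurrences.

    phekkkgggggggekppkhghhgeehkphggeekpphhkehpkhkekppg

3

Sliding a length-4 window over the 50 characters (47 positions):
  position 14–17: ekpp
  position 33–36: ekpp
  position 46–49: ekpp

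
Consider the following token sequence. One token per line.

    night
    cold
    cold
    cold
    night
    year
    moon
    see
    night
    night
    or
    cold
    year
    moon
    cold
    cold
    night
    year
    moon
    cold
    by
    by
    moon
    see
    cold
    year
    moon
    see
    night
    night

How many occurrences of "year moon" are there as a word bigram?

4

Scanning the 29 overlapping bigram windows for "year moon":
  position 6–7: year moon
  position 13–14: year moon
  position 18–19: year moon
  position 26–27: year moon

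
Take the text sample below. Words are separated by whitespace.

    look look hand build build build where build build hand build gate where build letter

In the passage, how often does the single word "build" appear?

Scanning the 15 tokens for "build":
  position 4: build
  position 5: build
  position 6: build
  position 8: build
  position 9: build
  position 11: build
  position 14: build

7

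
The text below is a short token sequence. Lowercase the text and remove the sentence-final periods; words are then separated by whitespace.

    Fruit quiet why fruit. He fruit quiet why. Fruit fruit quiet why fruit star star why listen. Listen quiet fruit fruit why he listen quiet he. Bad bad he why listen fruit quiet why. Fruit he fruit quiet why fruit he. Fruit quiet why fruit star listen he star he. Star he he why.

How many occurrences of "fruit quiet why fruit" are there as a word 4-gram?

Scanning the 51 overlapping 4-gram windows for "fruit quiet why fruit":
  position 1–4: fruit quiet why fruit
  position 6–9: fruit quiet why fruit
  position 10–13: fruit quiet why fruit
  position 32–35: fruit quiet why fruit
  position 37–40: fruit quiet why fruit
  position 42–45: fruit quiet why fruit

6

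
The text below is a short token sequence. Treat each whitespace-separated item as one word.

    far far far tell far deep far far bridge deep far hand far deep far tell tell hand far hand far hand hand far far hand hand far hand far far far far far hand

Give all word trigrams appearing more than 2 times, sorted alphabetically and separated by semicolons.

Trigram counts meeting the condition (more than 2 times):
  far far far: 4
  far hand far: 3
  hand far hand: 3

far far far; far hand far; hand far hand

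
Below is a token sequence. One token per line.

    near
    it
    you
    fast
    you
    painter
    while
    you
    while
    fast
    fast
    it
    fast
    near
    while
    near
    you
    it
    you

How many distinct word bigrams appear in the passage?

19 tokens → 18 bigram windows in total.
Repeated bigrams (each contributes count−1 duplicates):
  it you: 2
1 duplicate windows → 18 − 1 = 17 distinct.

17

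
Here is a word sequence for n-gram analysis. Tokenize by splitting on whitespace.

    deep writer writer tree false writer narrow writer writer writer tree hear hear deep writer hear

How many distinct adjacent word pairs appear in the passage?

16 tokens → 15 bigram windows in total.
Repeated bigrams (each contributes count−1 duplicates):
  writer writer: 3
  deep writer: 2
  writer tree: 2
4 duplicate windows → 15 − 4 = 11 distinct.

11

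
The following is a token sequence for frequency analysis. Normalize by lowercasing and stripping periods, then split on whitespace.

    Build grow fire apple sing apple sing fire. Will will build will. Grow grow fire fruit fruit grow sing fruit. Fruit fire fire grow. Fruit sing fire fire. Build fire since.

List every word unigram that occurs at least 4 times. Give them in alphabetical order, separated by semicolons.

Unigram counts meeting the condition (at least 4 times):
  fire: 8
  fruit: 5
  grow: 5
  sing: 4

fire; fruit; grow; sing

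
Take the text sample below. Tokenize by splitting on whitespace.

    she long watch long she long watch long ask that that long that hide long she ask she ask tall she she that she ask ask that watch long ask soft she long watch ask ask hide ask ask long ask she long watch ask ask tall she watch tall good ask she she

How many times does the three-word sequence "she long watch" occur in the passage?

4

Scanning the 52 overlapping trigram windows for "she long watch":
  position 1–3: she long watch
  position 5–7: she long watch
  position 32–34: she long watch
  position 42–44: she long watch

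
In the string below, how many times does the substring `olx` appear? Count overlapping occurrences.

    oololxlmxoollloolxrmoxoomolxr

Sliding a length-3 window over the 29 characters (27 positions):
  position 4–6: olx
  position 16–18: olx
  position 26–28: olx

3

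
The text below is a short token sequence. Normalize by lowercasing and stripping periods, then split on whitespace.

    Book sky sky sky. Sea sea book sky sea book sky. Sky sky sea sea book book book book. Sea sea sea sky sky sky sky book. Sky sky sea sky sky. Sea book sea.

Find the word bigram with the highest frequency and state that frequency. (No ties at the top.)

"sky sky", 9 times

Bigram frequencies (highest first):
  sky sky: 9
  sky sea: 5
  book sky: 4
  sea sea: 4
  sea book: 4
  book book: 3
  … (3 more, each ≤ 2)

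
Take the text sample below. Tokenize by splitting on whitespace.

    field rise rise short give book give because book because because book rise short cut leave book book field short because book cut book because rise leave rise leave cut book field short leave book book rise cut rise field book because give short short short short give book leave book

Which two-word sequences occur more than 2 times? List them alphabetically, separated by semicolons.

because book; book because; leave book; short short

Bigram counts meeting the condition (more than 2 times):
  because book: 3
  book because: 3
  leave book: 3
  short short: 3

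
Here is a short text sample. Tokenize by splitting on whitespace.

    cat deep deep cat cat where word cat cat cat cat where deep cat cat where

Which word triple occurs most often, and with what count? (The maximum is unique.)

Trigram frequencies (highest first):
  cat cat where: 3
  deep cat cat: 2
  cat cat cat: 2
  cat deep deep: 1
  deep deep cat: 1
  cat where word: 1
  … (4 more, each ≤ 1)

"cat cat where", 3 times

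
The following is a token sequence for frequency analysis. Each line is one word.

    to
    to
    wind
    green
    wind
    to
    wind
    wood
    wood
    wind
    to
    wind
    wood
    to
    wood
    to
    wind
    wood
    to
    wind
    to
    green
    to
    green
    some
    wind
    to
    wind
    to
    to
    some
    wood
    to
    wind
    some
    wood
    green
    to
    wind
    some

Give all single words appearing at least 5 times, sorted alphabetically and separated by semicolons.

to; wind; wood

Unigram counts meeting the condition (at least 5 times):
  to: 14
  wind: 11
  wood: 7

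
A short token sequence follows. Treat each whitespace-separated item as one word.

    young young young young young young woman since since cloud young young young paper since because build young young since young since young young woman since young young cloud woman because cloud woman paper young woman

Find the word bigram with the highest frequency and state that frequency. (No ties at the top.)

"young young", 10 times

Bigram frequencies (highest first):
  young young: 10
  young woman: 3
  since young: 3
  woman since: 2
  young since: 2
  cloud woman: 2
  … (13 more, each ≤ 1)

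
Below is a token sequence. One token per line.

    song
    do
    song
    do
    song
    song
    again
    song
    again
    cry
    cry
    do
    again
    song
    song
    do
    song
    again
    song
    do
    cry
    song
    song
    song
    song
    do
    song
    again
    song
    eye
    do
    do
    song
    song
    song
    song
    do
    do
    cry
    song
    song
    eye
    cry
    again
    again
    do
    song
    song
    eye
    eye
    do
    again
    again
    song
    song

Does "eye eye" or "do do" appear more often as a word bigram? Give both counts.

"do do" (2 vs 1)

"eye eye": 1 occurrence
"do do": 2 occurrences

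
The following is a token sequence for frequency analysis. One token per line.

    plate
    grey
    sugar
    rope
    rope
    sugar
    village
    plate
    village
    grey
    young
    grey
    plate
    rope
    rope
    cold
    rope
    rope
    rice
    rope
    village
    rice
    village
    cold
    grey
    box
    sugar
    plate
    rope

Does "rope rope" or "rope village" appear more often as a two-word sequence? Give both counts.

"rope rope": 3 occurrences
"rope village": 1 occurrence

"rope rope" (3 vs 1)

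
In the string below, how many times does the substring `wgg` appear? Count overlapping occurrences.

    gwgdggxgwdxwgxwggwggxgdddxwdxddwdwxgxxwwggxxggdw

3

Sliding a length-3 window over the 48 characters (46 positions):
  position 15–17: wgg
  position 18–20: wgg
  position 40–42: wgg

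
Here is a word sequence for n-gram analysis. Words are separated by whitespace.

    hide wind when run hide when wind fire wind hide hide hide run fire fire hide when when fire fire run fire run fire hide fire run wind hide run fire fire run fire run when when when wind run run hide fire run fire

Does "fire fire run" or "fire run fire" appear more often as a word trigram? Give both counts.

"fire fire run": 2 occurrences
"fire run fire": 4 occurrences

"fire run fire" (4 vs 2)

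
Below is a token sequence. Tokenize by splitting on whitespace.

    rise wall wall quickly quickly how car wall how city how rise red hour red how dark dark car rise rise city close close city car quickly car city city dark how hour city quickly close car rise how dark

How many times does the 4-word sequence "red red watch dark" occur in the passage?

Scanning the 37 overlapping 4-gram windows for "red red watch dark":
  (none found)

0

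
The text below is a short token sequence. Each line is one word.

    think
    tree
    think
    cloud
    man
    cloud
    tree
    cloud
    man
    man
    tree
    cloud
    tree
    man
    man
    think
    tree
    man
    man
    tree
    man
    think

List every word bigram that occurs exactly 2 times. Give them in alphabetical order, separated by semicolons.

cloud man; cloud tree; man think; man tree; think tree; tree cloud

Bigram counts meeting the condition (exactly 2 times):
  cloud man: 2
  cloud tree: 2
  man think: 2
  man tree: 2
  think tree: 2
  tree cloud: 2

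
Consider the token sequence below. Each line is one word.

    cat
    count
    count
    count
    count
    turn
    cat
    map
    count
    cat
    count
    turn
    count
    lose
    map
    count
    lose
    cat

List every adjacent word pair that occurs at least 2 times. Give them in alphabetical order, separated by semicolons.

Bigram counts meeting the condition (at least 2 times):
  cat count: 2
  count count: 3
  count lose: 2
  count turn: 2
  map count: 2

cat count; count count; count lose; count turn; map count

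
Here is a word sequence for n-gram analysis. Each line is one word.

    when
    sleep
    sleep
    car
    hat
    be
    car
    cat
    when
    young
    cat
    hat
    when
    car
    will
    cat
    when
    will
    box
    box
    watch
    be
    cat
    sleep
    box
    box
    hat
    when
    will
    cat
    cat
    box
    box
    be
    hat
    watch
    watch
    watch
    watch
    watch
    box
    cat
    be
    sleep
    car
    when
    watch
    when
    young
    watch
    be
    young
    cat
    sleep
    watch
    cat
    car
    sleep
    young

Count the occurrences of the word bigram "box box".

3

Scanning the 58 overlapping bigram windows for "box box":
  position 19–20: box box
  position 25–26: box box
  position 32–33: box box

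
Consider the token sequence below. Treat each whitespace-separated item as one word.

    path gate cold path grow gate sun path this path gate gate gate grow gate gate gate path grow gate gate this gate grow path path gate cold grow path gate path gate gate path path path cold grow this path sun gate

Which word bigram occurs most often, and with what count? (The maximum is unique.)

"gate gate", 6 times

Bigram frequencies (highest first):
  gate gate: 6
  path gate: 5
  grow gate: 3
  gate path: 3
  path path: 3
  gate cold: 2
  … (15 more, each ≤ 2)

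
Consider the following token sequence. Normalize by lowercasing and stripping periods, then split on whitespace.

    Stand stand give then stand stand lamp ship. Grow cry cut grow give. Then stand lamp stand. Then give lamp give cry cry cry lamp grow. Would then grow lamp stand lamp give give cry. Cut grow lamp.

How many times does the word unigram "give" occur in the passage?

6

Scanning the 38 tokens for "give":
  position 3: give
  position 13: give
  position 19: give
  position 21: give
  position 33: give
  position 34: give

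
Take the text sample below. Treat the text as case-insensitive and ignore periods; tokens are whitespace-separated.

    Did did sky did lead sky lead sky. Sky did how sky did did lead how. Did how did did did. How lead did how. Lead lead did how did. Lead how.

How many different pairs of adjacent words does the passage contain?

32 tokens → 31 bigram windows in total.
Repeated bigrams (each contributes count−1 duplicates):
  did how: 5
  did did: 4
  did lead: 3
  how did: 3
  sky did: 3
  how lead: 2
  lead did: 2
  lead how: 2
  … (1 more repeated)
17 duplicate windows → 31 − 17 = 14 distinct.

14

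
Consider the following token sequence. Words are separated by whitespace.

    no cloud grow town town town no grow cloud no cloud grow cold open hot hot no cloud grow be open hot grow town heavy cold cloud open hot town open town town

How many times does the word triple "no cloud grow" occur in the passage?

3

Scanning the 31 overlapping trigram windows for "no cloud grow":
  position 1–3: no cloud grow
  position 10–12: no cloud grow
  position 17–19: no cloud grow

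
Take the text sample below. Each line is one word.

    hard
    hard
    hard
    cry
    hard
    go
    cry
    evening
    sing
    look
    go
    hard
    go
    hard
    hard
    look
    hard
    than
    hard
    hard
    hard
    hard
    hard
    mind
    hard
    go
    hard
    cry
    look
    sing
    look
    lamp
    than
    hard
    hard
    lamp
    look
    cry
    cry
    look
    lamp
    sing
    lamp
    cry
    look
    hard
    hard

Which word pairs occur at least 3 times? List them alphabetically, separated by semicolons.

cry look; go hard; hard go; hard hard

Bigram counts meeting the condition (at least 3 times):
  cry look: 3
  go hard: 3
  hard go: 3
  hard hard: 9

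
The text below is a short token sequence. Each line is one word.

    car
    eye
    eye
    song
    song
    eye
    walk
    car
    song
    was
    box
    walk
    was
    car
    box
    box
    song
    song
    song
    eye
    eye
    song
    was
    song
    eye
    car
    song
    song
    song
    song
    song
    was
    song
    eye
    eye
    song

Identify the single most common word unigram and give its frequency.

"song", 15 times

Unigram frequencies (highest first):
  song: 15
  eye: 8
  car: 4
  was: 4
  box: 3
  walk: 2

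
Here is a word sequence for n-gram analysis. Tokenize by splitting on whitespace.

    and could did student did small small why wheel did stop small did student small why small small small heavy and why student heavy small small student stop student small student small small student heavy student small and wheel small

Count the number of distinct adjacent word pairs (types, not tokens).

27

40 tokens → 39 bigram windows in total.
Repeated bigrams (each contributes count−1 duplicates):
  small small: 5
  student small: 4
  small student: 3
  did student: 2
  small why: 2
  student heavy: 2
12 duplicate windows → 39 − 12 = 27 distinct.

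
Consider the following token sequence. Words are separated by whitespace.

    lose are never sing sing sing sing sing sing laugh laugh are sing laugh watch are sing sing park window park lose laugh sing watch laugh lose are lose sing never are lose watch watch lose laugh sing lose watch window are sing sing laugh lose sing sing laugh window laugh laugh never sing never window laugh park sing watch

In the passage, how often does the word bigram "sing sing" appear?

Scanning the 59 overlapping bigram windows for "sing sing":
  position 4–5: sing sing
  position 5–6: sing sing
  position 6–7: sing sing
  position 7–8: sing sing
  position 8–9: sing sing
  position 17–18: sing sing
  position 43–44: sing sing
  position 47–48: sing sing

8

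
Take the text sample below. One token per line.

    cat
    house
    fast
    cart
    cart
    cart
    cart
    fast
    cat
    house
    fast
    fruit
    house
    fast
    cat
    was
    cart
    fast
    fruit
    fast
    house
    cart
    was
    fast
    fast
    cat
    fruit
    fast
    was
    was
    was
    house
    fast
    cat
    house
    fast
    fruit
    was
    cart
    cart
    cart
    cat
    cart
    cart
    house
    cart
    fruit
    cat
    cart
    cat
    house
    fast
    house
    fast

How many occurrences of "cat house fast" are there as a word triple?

4

Scanning the 52 overlapping trigram windows for "cat house fast":
  position 1–3: cat house fast
  position 9–11: cat house fast
  position 34–36: cat house fast
  position 50–52: cat house fast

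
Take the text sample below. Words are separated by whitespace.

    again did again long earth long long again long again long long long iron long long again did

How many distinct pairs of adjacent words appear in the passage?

18 tokens → 17 bigram windows in total.
Repeated bigrams (each contributes count−1 duplicates):
  long long: 4
  again long: 3
  long again: 3
  again did: 2
8 duplicate windows → 17 − 8 = 9 distinct.

9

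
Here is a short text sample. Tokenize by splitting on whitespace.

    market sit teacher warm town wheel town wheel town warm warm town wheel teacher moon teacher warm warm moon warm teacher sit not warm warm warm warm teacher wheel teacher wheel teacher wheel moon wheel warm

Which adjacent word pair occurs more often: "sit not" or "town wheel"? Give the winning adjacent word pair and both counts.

"town wheel" (3 vs 1)

"sit not": 1 occurrence
"town wheel": 3 occurrences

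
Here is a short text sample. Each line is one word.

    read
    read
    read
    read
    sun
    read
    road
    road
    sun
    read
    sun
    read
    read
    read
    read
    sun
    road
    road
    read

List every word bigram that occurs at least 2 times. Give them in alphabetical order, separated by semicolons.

Bigram counts meeting the condition (at least 2 times):
  read read: 6
  read sun: 3
  road road: 2
  sun read: 3

read read; read sun; road road; sun read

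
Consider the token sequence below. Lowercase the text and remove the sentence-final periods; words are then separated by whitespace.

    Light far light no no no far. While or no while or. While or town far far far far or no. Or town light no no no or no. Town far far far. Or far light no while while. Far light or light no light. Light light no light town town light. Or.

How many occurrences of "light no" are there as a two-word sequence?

Scanning the 52 overlapping bigram windows for "light no":
  position 3–4: light no
  position 24–25: light no
  position 36–37: light no
  position 43–44: light no
  position 47–48: light no

5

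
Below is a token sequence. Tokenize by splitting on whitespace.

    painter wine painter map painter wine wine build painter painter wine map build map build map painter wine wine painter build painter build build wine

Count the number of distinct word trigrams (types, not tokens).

25 tokens → 23 trigram windows in total.
Repeated trigrams (each contributes count−1 duplicates):
  map build map: 2
  map painter wine: 2
  painter wine wine: 2
3 duplicate windows → 23 − 3 = 20 distinct.

20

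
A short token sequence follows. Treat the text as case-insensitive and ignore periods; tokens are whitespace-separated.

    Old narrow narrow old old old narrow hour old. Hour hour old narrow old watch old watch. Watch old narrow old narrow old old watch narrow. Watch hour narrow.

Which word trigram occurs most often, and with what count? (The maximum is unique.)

"old narrow old", 3 times

Trigram frequencies (highest first):
  old narrow old: 3
  narrow old old: 2
  old narrow narrow: 1
  narrow narrow old: 1
  old old old: 1
  old old narrow: 1
  … (18 more, each ≤ 1)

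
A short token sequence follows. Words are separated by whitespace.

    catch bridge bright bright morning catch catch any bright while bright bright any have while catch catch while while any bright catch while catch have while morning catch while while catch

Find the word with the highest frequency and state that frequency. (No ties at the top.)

"catch", 9 times

Unigram frequencies (highest first):
  catch: 9
  while: 8
  bright: 6
  any: 3
  morning: 2
  have: 2
  … (1 more, each ≤ 1)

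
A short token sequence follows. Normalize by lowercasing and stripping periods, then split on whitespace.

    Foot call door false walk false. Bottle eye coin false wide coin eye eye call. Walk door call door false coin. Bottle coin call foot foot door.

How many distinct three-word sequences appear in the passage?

27 tokens → 25 trigram windows in total.
Repeated trigrams (each contributes count−1 duplicates):
  call door false: 2
1 duplicate windows → 25 − 1 = 24 distinct.

24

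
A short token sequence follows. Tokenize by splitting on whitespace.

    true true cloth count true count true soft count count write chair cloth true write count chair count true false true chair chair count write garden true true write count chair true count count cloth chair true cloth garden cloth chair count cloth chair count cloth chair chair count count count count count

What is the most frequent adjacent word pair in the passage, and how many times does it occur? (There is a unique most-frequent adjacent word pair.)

"count count", 6 times

Bigram frequencies (highest first):
  count count: 6
  chair count: 5
  cloth chair: 4
  count true: 3
  count cloth: 3
  true true: 2
  … (21 more, each ≤ 2)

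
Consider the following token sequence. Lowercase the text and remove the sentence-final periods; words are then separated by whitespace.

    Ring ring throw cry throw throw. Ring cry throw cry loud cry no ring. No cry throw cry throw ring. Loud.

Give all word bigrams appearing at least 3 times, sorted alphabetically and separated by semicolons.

Bigram counts meeting the condition (at least 3 times):
  cry throw: 4
  throw cry: 3

cry throw; throw cry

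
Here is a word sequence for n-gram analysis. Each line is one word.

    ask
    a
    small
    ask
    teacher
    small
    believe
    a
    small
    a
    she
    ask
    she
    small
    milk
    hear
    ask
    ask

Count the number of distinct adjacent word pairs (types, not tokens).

18 tokens → 17 bigram windows in total.
Repeated bigrams (each contributes count−1 duplicates):
  a small: 2
1 duplicate windows → 17 − 1 = 16 distinct.

16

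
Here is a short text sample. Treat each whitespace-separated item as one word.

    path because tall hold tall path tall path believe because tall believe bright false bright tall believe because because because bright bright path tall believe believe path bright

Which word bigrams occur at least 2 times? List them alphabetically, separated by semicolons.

Bigram counts meeting the condition (at least 2 times):
  because because: 2
  because tall: 2
  believe because: 2
  path tall: 2
  tall believe: 3
  tall path: 2

because because; because tall; believe because; path tall; tall believe; tall path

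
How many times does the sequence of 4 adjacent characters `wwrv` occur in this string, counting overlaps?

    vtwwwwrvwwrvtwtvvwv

2

Sliding a length-4 window over the 19 characters (16 positions):
  position 5–8: wwrv
  position 9–12: wwrv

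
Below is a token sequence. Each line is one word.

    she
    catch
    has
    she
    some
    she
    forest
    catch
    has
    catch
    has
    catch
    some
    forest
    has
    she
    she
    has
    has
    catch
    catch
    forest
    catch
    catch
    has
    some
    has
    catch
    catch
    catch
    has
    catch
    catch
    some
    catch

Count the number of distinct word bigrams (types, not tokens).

19

35 tokens → 34 bigram windows in total.
Repeated bigrams (each contributes count−1 duplicates):
  catch catch: 5
  catch has: 5
  has catch: 5
  catch some: 2
  forest catch: 2
  has she: 2
15 duplicate windows → 34 − 15 = 19 distinct.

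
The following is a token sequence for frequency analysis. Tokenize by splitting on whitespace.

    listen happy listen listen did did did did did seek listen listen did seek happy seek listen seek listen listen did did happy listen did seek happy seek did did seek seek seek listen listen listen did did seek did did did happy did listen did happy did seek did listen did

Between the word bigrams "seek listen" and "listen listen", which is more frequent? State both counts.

"listen listen" (5 vs 4)

"seek listen": 4 occurrences
"listen listen": 5 occurrences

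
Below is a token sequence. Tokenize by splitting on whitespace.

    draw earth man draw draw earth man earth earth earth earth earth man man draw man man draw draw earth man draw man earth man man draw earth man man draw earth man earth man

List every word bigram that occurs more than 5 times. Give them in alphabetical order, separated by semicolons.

Bigram counts meeting the condition (more than 5 times):
  earth man: 8
  man draw: 6

earth man; man draw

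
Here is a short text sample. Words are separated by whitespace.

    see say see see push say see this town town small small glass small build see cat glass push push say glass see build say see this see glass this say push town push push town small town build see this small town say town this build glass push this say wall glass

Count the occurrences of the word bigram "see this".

Scanning the 52 overlapping bigram windows for "see this":
  position 7–8: see this
  position 26–27: see this
  position 40–41: see this

3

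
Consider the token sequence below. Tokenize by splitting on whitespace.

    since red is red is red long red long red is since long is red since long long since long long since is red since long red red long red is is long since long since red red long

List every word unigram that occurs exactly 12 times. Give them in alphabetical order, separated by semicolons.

long; red

Unigram counts meeting the condition (exactly 12 times):
  long: 12
  red: 12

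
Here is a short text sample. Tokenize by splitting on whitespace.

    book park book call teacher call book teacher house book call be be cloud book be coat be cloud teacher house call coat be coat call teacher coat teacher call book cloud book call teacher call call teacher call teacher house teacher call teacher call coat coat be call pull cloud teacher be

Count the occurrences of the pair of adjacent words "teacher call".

Scanning the 52 overlapping bigram windows for "teacher call":
  position 5–6: teacher call
  position 29–30: teacher call
  position 35–36: teacher call
  position 38–39: teacher call
  position 42–43: teacher call
  position 44–45: teacher call

6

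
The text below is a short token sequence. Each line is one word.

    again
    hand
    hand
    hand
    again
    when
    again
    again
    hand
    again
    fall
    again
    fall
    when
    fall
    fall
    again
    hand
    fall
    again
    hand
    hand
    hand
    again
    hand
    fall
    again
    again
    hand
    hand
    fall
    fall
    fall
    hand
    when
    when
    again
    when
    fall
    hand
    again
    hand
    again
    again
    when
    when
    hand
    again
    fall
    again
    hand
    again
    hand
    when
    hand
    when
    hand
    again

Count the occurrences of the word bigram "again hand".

Scanning the 57 overlapping bigram windows for "again hand":
  position 1–2: again hand
  position 8–9: again hand
  position 17–18: again hand
  position 20–21: again hand
  position 24–25: again hand
  position 28–29: again hand
  position 41–42: again hand
  position 50–51: again hand
  position 52–53: again hand

9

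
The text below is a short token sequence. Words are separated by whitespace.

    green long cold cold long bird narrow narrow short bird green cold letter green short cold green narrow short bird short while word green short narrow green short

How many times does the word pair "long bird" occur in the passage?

Scanning the 27 overlapping bigram windows for "long bird":
  position 5–6: long bird

1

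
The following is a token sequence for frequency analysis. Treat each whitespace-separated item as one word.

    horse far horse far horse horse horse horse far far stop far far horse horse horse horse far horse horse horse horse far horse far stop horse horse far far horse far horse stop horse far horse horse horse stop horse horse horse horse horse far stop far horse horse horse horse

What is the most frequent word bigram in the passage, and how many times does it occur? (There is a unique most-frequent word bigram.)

Bigram frequencies (highest first):
  horse horse: 19
  horse far: 10
  far horse: 9
  far far: 3
  far stop: 3
  stop horse: 3
  … (2 more, each ≤ 2)

"horse horse", 19 times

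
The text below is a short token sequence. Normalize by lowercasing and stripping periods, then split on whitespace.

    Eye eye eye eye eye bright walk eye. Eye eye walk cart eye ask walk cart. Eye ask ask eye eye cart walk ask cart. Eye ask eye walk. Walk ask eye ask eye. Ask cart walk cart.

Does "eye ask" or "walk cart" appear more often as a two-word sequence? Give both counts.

"eye ask": 5 occurrences
"walk cart": 3 occurrences

"eye ask" (5 vs 3)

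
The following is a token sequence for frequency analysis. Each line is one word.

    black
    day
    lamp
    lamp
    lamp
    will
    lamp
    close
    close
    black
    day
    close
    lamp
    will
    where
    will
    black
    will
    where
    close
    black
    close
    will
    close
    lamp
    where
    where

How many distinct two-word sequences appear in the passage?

20

27 tokens → 26 bigram windows in total.
Repeated bigrams (each contributes count−1 duplicates):
  black day: 2
  close black: 2
  close lamp: 2
  lamp lamp: 2
  lamp will: 2
  will where: 2
6 duplicate windows → 26 − 6 = 20 distinct.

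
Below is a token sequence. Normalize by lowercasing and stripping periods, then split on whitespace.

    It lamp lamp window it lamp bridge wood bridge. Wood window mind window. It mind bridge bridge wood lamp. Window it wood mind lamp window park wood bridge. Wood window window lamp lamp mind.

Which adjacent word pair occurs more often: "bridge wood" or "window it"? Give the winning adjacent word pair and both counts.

"bridge wood" (4 vs 3)

"bridge wood": 4 occurrences
"window it": 3 occurrences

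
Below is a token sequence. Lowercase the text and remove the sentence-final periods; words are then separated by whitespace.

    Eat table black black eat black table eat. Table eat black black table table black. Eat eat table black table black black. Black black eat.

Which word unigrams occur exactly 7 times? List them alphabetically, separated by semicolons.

Unigram counts meeting the condition (exactly 7 times):
  eat: 7
  table: 7

eat; table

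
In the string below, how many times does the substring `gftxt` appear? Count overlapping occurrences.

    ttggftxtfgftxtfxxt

2

Sliding a length-5 window over the 18 characters (14 positions):
  position 4–8: gftxt
  position 10–14: gftxt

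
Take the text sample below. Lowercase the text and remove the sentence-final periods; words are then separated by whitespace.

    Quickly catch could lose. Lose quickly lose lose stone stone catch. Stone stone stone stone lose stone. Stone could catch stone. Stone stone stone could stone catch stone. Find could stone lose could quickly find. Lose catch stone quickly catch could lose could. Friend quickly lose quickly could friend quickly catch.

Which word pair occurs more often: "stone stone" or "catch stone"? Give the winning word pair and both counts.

"stone stone": 8 occurrences
"catch stone": 4 occurrences

"stone stone" (8 vs 4)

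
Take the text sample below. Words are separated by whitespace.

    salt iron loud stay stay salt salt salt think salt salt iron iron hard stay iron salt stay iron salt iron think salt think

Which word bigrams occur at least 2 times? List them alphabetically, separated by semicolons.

iron salt; salt iron; salt salt; salt think; stay iron; think salt

Bigram counts meeting the condition (at least 2 times):
  iron salt: 2
  salt iron: 3
  salt salt: 3
  salt think: 2
  stay iron: 2
  think salt: 2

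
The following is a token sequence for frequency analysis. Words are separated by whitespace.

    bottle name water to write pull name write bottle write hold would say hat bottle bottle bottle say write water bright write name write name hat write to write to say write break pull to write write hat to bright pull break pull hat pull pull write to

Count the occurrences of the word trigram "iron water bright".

Scanning the 46 overlapping trigram windows for "iron water bright":
  (none found)

0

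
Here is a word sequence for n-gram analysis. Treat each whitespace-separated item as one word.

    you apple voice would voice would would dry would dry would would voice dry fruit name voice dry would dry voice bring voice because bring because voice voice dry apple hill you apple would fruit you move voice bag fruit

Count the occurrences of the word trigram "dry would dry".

Scanning the 38 overlapping trigram windows for "dry would dry":
  position 8–10: dry would dry
  position 18–20: dry would dry

2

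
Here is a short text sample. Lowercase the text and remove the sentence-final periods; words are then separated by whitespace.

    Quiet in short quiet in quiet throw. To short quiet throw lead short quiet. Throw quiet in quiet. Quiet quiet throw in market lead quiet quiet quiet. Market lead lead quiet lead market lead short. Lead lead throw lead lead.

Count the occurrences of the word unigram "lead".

10

Scanning the 40 tokens for "lead":
  position 12: lead
  position 24: lead
  position 29: lead
  position 30: lead
  position 32: lead
  position 34: lead
  position 36: lead
  position 37: lead
  position 39: lead
  position 40: lead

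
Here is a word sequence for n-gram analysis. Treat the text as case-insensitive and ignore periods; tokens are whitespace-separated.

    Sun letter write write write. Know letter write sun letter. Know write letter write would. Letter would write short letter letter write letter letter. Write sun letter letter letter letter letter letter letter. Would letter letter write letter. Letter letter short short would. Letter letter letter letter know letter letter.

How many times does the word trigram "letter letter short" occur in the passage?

1

Scanning the 48 overlapping trigram windows for "letter letter short":
  position 39–41: letter letter short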